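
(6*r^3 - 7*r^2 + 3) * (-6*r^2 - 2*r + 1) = -36*r^5 + 30*r^4 + 20*r^3 - 25*r^2 - 6*r + 3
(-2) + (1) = -1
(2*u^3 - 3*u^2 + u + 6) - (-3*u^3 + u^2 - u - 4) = 5*u^3 - 4*u^2 + 2*u + 10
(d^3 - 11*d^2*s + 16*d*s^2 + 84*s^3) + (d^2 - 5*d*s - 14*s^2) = d^3 - 11*d^2*s + d^2 + 16*d*s^2 - 5*d*s + 84*s^3 - 14*s^2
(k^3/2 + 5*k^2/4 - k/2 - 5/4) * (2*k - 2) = k^4 + 3*k^3/2 - 7*k^2/2 - 3*k/2 + 5/2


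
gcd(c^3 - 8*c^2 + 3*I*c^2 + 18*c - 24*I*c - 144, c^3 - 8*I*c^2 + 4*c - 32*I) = 1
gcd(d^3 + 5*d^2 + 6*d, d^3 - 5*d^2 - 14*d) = d^2 + 2*d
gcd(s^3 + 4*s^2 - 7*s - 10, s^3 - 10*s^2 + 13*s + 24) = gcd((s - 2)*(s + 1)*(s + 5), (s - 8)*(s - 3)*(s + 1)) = s + 1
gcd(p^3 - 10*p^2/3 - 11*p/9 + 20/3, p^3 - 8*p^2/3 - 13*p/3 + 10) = p^2 - 14*p/3 + 5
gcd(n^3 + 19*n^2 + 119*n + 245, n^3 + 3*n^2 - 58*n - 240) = n + 5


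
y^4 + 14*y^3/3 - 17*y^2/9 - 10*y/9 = y*(y - 2/3)*(y + 1/3)*(y + 5)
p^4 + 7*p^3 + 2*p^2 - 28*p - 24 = (p - 2)*(p + 1)*(p + 2)*(p + 6)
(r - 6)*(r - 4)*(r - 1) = r^3 - 11*r^2 + 34*r - 24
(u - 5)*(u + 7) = u^2 + 2*u - 35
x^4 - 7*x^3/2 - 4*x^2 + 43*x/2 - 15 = (x - 3)*(x - 2)*(x - 1)*(x + 5/2)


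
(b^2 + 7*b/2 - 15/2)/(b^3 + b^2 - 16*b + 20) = (b - 3/2)/(b^2 - 4*b + 4)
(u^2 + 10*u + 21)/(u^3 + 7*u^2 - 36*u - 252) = (u + 3)/(u^2 - 36)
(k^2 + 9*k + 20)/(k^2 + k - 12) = (k + 5)/(k - 3)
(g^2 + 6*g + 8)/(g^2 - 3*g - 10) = (g + 4)/(g - 5)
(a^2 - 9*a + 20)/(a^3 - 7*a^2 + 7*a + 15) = (a - 4)/(a^2 - 2*a - 3)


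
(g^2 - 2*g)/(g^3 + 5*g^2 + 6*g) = (g - 2)/(g^2 + 5*g + 6)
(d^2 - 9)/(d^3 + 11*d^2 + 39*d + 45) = (d - 3)/(d^2 + 8*d + 15)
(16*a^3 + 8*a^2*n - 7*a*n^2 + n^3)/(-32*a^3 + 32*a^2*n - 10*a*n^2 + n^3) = (-a - n)/(2*a - n)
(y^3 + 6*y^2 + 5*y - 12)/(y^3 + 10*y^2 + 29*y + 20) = (y^2 + 2*y - 3)/(y^2 + 6*y + 5)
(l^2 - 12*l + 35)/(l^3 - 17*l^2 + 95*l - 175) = 1/(l - 5)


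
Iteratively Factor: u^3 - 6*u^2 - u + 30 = (u - 3)*(u^2 - 3*u - 10) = (u - 3)*(u + 2)*(u - 5)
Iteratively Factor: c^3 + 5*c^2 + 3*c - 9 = (c + 3)*(c^2 + 2*c - 3) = (c + 3)^2*(c - 1)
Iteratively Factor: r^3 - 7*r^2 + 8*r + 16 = (r + 1)*(r^2 - 8*r + 16) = (r - 4)*(r + 1)*(r - 4)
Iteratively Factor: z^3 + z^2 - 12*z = (z)*(z^2 + z - 12) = z*(z - 3)*(z + 4)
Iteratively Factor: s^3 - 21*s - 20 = (s - 5)*(s^2 + 5*s + 4) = (s - 5)*(s + 4)*(s + 1)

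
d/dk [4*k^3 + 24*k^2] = 12*k*(k + 4)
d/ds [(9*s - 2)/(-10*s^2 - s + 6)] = (-90*s^2 - 9*s + (9*s - 2)*(20*s + 1) + 54)/(10*s^2 + s - 6)^2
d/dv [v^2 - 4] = 2*v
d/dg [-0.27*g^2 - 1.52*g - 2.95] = -0.54*g - 1.52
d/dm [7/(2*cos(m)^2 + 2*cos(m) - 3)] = 14*(sin(m) + sin(2*m))/(2*cos(m) + cos(2*m) - 2)^2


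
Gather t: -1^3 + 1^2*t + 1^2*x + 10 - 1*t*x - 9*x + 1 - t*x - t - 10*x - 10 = -2*t*x - 18*x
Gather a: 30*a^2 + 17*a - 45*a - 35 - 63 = 30*a^2 - 28*a - 98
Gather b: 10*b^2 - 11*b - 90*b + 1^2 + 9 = 10*b^2 - 101*b + 10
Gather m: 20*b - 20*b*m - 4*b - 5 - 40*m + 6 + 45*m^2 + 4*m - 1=16*b + 45*m^2 + m*(-20*b - 36)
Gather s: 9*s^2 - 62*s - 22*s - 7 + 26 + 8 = 9*s^2 - 84*s + 27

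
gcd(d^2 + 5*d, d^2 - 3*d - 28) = 1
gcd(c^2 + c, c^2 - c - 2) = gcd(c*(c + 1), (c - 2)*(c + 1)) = c + 1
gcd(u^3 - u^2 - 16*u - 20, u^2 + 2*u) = u + 2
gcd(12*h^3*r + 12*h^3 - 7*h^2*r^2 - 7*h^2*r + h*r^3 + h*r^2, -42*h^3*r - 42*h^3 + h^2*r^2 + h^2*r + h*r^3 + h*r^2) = h*r + h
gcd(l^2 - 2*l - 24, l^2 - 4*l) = 1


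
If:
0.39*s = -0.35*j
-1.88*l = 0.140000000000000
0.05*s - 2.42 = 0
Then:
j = -53.93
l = -0.07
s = 48.40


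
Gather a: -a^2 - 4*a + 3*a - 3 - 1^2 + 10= -a^2 - a + 6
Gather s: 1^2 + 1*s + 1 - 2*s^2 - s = 2 - 2*s^2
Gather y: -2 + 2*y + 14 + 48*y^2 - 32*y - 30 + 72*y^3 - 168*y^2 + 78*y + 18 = 72*y^3 - 120*y^2 + 48*y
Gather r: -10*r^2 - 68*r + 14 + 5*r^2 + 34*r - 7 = -5*r^2 - 34*r + 7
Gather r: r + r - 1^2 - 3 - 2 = 2*r - 6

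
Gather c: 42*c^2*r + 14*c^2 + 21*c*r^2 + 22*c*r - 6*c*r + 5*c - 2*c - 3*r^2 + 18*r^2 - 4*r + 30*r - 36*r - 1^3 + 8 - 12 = c^2*(42*r + 14) + c*(21*r^2 + 16*r + 3) + 15*r^2 - 10*r - 5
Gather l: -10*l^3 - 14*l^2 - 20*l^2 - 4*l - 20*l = -10*l^3 - 34*l^2 - 24*l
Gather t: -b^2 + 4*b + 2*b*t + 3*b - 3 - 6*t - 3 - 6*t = -b^2 + 7*b + t*(2*b - 12) - 6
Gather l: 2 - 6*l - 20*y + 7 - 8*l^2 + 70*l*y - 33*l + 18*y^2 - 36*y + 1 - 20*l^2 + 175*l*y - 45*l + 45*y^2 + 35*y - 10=-28*l^2 + l*(245*y - 84) + 63*y^2 - 21*y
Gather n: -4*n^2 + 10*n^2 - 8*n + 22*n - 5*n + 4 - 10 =6*n^2 + 9*n - 6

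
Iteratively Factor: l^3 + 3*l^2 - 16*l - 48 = (l - 4)*(l^2 + 7*l + 12) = (l - 4)*(l + 3)*(l + 4)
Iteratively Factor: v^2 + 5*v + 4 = (v + 4)*(v + 1)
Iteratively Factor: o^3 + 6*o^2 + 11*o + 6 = (o + 1)*(o^2 + 5*o + 6) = (o + 1)*(o + 2)*(o + 3)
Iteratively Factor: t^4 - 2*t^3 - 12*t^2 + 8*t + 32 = (t - 2)*(t^3 - 12*t - 16) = (t - 2)*(t + 2)*(t^2 - 2*t - 8) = (t - 2)*(t + 2)^2*(t - 4)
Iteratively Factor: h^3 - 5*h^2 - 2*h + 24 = (h + 2)*(h^2 - 7*h + 12) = (h - 4)*(h + 2)*(h - 3)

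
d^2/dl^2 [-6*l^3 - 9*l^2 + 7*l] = -36*l - 18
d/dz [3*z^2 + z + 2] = 6*z + 1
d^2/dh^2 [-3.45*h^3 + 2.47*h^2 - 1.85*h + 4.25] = 4.94 - 20.7*h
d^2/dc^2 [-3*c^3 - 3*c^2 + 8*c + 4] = -18*c - 6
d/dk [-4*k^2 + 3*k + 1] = 3 - 8*k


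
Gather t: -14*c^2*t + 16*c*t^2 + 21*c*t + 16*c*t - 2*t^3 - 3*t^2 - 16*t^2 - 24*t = -2*t^3 + t^2*(16*c - 19) + t*(-14*c^2 + 37*c - 24)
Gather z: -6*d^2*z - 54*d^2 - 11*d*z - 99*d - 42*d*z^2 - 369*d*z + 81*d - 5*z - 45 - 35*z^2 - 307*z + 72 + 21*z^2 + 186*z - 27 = -54*d^2 - 18*d + z^2*(-42*d - 14) + z*(-6*d^2 - 380*d - 126)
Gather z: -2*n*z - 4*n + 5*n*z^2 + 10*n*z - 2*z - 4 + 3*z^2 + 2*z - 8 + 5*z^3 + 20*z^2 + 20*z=-4*n + 5*z^3 + z^2*(5*n + 23) + z*(8*n + 20) - 12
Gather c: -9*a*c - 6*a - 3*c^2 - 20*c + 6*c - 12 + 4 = -6*a - 3*c^2 + c*(-9*a - 14) - 8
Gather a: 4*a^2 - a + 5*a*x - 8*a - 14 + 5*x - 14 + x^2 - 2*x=4*a^2 + a*(5*x - 9) + x^2 + 3*x - 28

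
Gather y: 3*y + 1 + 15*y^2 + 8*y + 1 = 15*y^2 + 11*y + 2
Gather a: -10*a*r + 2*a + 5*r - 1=a*(2 - 10*r) + 5*r - 1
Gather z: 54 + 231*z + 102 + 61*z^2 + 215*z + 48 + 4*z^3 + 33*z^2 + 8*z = 4*z^3 + 94*z^2 + 454*z + 204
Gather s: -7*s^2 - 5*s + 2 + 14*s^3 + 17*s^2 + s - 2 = 14*s^3 + 10*s^2 - 4*s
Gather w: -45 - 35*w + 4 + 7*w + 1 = -28*w - 40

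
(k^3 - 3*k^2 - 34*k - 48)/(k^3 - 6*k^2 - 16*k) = (k + 3)/k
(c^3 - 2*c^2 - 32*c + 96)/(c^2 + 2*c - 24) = c - 4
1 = 1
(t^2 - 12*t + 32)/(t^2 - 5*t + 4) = (t - 8)/(t - 1)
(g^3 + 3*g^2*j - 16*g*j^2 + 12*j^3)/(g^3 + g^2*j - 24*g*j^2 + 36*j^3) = (g - j)/(g - 3*j)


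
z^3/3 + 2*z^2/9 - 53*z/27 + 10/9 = (z/3 + 1)*(z - 5/3)*(z - 2/3)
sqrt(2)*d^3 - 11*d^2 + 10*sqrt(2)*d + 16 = (d - 4*sqrt(2))*(d - 2*sqrt(2))*(sqrt(2)*d + 1)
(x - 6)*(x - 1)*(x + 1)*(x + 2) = x^4 - 4*x^3 - 13*x^2 + 4*x + 12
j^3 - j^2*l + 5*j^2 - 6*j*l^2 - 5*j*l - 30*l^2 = (j + 5)*(j - 3*l)*(j + 2*l)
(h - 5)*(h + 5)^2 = h^3 + 5*h^2 - 25*h - 125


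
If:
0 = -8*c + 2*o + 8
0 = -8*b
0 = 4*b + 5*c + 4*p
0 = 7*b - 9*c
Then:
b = 0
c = 0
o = -4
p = 0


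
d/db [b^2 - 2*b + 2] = 2*b - 2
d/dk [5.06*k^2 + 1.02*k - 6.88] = 10.12*k + 1.02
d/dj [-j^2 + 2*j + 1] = 2 - 2*j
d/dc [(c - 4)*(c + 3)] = 2*c - 1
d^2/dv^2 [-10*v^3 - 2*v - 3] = -60*v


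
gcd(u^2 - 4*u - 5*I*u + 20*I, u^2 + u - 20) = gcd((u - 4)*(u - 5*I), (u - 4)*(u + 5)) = u - 4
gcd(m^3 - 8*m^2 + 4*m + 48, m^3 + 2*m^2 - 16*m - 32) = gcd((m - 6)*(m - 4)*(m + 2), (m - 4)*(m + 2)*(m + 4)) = m^2 - 2*m - 8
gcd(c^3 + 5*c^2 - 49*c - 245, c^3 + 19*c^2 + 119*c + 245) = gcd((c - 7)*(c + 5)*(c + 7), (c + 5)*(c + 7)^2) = c^2 + 12*c + 35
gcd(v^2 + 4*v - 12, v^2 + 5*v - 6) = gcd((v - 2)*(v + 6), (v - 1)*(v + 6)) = v + 6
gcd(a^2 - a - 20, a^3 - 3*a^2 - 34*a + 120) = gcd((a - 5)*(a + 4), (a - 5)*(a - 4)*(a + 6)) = a - 5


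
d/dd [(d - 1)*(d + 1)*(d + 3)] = 3*d^2 + 6*d - 1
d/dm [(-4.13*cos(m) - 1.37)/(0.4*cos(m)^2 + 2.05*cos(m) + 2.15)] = (-1.652*cos(m)^2 - 1.096*cos(m) + 6.071)*sin(m)/(0.16*cos(m)^4 + 1.64*cos(m)^3 + 5.9225*cos(m)^2 + 8.815*cos(m) + 4.6225)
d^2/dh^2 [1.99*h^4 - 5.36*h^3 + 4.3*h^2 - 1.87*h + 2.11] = 23.88*h^2 - 32.16*h + 8.6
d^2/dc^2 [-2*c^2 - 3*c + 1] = -4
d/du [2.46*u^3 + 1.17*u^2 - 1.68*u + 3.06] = 7.38*u^2 + 2.34*u - 1.68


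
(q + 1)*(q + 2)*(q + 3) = q^3 + 6*q^2 + 11*q + 6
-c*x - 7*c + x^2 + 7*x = (-c + x)*(x + 7)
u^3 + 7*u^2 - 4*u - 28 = (u - 2)*(u + 2)*(u + 7)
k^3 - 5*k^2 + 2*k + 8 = (k - 4)*(k - 2)*(k + 1)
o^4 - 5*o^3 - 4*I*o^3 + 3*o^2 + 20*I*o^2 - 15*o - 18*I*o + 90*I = (o - 5)*(o - 3*I)^2*(o + 2*I)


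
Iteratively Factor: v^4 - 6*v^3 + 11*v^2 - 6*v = (v - 2)*(v^3 - 4*v^2 + 3*v) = (v - 3)*(v - 2)*(v^2 - v) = v*(v - 3)*(v - 2)*(v - 1)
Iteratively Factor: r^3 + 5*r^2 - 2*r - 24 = (r + 3)*(r^2 + 2*r - 8) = (r + 3)*(r + 4)*(r - 2)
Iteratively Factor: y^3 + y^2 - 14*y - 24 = (y - 4)*(y^2 + 5*y + 6) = (y - 4)*(y + 2)*(y + 3)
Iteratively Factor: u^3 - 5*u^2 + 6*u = (u)*(u^2 - 5*u + 6) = u*(u - 3)*(u - 2)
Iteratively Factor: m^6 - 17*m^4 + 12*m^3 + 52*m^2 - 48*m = (m - 1)*(m^5 + m^4 - 16*m^3 - 4*m^2 + 48*m) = (m - 1)*(m + 2)*(m^4 - m^3 - 14*m^2 + 24*m) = m*(m - 1)*(m + 2)*(m^3 - m^2 - 14*m + 24) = m*(m - 3)*(m - 1)*(m + 2)*(m^2 + 2*m - 8) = m*(m - 3)*(m - 1)*(m + 2)*(m + 4)*(m - 2)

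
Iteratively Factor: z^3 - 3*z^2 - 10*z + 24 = (z + 3)*(z^2 - 6*z + 8) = (z - 2)*(z + 3)*(z - 4)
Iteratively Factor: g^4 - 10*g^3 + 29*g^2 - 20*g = (g - 5)*(g^3 - 5*g^2 + 4*g) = (g - 5)*(g - 1)*(g^2 - 4*g) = (g - 5)*(g - 4)*(g - 1)*(g)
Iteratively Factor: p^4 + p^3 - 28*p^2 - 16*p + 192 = (p - 3)*(p^3 + 4*p^2 - 16*p - 64) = (p - 3)*(p + 4)*(p^2 - 16) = (p - 3)*(p + 4)^2*(p - 4)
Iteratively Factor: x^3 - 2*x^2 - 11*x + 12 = (x - 4)*(x^2 + 2*x - 3) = (x - 4)*(x + 3)*(x - 1)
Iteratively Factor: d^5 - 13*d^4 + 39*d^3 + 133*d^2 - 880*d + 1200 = (d + 4)*(d^4 - 17*d^3 + 107*d^2 - 295*d + 300) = (d - 5)*(d + 4)*(d^3 - 12*d^2 + 47*d - 60) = (d - 5)*(d - 3)*(d + 4)*(d^2 - 9*d + 20) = (d - 5)^2*(d - 3)*(d + 4)*(d - 4)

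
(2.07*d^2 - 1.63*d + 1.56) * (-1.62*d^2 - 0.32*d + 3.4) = -3.3534*d^4 + 1.9782*d^3 + 5.0324*d^2 - 6.0412*d + 5.304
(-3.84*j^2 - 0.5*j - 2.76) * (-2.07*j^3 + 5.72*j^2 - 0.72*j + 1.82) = 7.9488*j^5 - 20.9298*j^4 + 5.618*j^3 - 22.416*j^2 + 1.0772*j - 5.0232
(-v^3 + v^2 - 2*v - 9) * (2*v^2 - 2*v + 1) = -2*v^5 + 4*v^4 - 7*v^3 - 13*v^2 + 16*v - 9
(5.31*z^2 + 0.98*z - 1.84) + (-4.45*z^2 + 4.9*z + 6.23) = 0.859999999999999*z^2 + 5.88*z + 4.39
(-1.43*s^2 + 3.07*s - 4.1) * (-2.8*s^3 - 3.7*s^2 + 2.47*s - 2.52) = 4.004*s^5 - 3.305*s^4 - 3.4111*s^3 + 26.3565*s^2 - 17.8634*s + 10.332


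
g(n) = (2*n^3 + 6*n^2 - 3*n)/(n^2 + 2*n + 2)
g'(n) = (-2*n - 2)*(2*n^3 + 6*n^2 - 3*n)/(n^2 + 2*n + 2)^2 + (6*n^2 + 12*n - 3)/(n^2 + 2*n + 2)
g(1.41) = 1.95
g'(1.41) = 2.41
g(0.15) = -0.13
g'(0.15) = -0.33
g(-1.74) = 8.30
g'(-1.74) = 4.25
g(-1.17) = 8.28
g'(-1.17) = -5.84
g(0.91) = 0.81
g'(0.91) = 2.11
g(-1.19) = 8.39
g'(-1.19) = -5.40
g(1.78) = 2.86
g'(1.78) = 2.46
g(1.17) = 1.38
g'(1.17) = 2.32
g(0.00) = 0.00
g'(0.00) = -1.50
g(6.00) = 12.60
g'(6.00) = 2.17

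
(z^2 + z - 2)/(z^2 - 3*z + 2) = (z + 2)/(z - 2)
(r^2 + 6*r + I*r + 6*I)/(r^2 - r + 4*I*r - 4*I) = (r^2 + r*(6 + I) + 6*I)/(r^2 + r*(-1 + 4*I) - 4*I)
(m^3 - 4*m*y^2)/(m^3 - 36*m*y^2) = (m^2 - 4*y^2)/(m^2 - 36*y^2)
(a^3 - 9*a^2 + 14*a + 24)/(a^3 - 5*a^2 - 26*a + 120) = (a + 1)/(a + 5)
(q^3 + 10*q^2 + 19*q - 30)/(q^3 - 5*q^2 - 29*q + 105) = (q^2 + 5*q - 6)/(q^2 - 10*q + 21)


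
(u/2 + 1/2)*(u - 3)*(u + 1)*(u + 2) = u^4/2 + u^3/2 - 7*u^2/2 - 13*u/2 - 3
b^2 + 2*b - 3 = (b - 1)*(b + 3)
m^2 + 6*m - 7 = (m - 1)*(m + 7)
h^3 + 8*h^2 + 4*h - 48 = (h - 2)*(h + 4)*(h + 6)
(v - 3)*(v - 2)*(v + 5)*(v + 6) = v^4 + 6*v^3 - 19*v^2 - 84*v + 180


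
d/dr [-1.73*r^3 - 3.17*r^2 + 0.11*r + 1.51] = -5.19*r^2 - 6.34*r + 0.11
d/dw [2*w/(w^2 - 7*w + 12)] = 2*(12 - w^2)/(w^4 - 14*w^3 + 73*w^2 - 168*w + 144)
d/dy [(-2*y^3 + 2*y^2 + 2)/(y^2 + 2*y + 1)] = 2*(-y^3 - 3*y^2 + 2*y - 2)/(y^3 + 3*y^2 + 3*y + 1)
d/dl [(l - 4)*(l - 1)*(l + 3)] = 3*l^2 - 4*l - 11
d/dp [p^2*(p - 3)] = 3*p*(p - 2)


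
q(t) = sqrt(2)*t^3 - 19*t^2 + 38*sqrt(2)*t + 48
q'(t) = 3*sqrt(2)*t^2 - 38*t + 38*sqrt(2)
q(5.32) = 9.09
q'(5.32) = -28.34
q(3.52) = 63.43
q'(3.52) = -27.45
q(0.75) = 78.21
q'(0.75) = 27.63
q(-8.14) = -2411.14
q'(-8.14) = 644.18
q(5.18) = 13.12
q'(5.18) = -29.26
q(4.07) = 47.33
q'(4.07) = -30.64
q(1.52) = 90.75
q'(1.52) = 5.78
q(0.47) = 69.21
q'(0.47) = 36.82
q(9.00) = 23.62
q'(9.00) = 55.39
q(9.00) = 23.62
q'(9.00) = 55.39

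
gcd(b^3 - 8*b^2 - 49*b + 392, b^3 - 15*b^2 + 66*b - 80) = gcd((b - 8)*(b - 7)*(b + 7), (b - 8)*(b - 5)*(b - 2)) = b - 8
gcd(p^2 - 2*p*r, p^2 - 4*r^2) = p - 2*r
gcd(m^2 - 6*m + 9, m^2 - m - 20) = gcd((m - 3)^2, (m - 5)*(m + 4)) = 1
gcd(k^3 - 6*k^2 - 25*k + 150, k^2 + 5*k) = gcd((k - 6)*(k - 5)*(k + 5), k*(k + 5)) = k + 5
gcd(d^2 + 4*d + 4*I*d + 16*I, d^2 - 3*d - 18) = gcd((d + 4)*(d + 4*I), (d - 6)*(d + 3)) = 1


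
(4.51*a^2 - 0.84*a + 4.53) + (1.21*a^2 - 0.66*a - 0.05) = 5.72*a^2 - 1.5*a + 4.48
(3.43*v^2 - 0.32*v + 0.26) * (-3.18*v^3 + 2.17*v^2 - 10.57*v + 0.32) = -10.9074*v^5 + 8.4607*v^4 - 37.7763*v^3 + 5.0442*v^2 - 2.8506*v + 0.0832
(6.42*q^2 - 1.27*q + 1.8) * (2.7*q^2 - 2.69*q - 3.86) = 17.334*q^4 - 20.6988*q^3 - 16.5049*q^2 + 0.0602*q - 6.948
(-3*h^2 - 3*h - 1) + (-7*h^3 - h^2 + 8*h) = -7*h^3 - 4*h^2 + 5*h - 1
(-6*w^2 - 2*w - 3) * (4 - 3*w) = 18*w^3 - 18*w^2 + w - 12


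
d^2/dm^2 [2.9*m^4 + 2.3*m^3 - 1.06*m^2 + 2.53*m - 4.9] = 34.8*m^2 + 13.8*m - 2.12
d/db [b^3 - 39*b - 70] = 3*b^2 - 39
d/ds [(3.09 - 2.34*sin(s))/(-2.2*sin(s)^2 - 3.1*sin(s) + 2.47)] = (-5.148*sin(s)^2 + 13.596*sin(s) + 3.7992)*cos(s)/(4.84*sin(s)^4 + 13.64*sin(s)^3 - 1.258*sin(s)^2 - 15.314*sin(s) + 6.1009)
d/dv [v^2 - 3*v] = 2*v - 3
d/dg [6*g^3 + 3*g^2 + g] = 18*g^2 + 6*g + 1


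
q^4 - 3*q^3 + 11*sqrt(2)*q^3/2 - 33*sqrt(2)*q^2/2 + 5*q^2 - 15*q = q*(q - 3)*(q + sqrt(2)/2)*(q + 5*sqrt(2))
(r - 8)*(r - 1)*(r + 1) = r^3 - 8*r^2 - r + 8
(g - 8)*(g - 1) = g^2 - 9*g + 8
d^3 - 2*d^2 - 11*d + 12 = (d - 4)*(d - 1)*(d + 3)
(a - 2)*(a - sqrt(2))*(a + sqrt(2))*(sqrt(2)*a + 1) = sqrt(2)*a^4 - 2*sqrt(2)*a^3 + a^3 - 2*sqrt(2)*a^2 - 2*a^2 - 2*a + 4*sqrt(2)*a + 4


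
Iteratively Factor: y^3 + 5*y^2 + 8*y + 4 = (y + 2)*(y^2 + 3*y + 2) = (y + 2)^2*(y + 1)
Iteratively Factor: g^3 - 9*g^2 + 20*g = (g - 5)*(g^2 - 4*g) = g*(g - 5)*(g - 4)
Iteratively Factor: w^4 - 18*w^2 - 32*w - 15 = (w + 3)*(w^3 - 3*w^2 - 9*w - 5) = (w + 1)*(w + 3)*(w^2 - 4*w - 5) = (w + 1)^2*(w + 3)*(w - 5)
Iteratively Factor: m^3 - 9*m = (m)*(m^2 - 9) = m*(m + 3)*(m - 3)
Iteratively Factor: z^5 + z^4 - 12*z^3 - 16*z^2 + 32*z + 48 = (z + 2)*(z^4 - z^3 - 10*z^2 + 4*z + 24) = (z - 2)*(z + 2)*(z^3 + z^2 - 8*z - 12) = (z - 3)*(z - 2)*(z + 2)*(z^2 + 4*z + 4) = (z - 3)*(z - 2)*(z + 2)^2*(z + 2)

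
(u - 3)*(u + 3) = u^2 - 9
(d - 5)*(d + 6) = d^2 + d - 30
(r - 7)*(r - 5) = r^2 - 12*r + 35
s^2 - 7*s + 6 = (s - 6)*(s - 1)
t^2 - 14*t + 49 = (t - 7)^2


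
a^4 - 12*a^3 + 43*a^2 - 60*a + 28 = (a - 7)*(a - 2)^2*(a - 1)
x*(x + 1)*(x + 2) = x^3 + 3*x^2 + 2*x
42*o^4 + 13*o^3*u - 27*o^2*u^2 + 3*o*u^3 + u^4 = (-3*o + u)*(-2*o + u)*(o + u)*(7*o + u)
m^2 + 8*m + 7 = (m + 1)*(m + 7)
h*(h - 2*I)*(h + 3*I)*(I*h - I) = I*h^4 - h^3 - I*h^3 + h^2 + 6*I*h^2 - 6*I*h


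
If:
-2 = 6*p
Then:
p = -1/3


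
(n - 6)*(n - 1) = n^2 - 7*n + 6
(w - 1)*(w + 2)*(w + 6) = w^3 + 7*w^2 + 4*w - 12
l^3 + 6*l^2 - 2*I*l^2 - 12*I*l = l*(l + 6)*(l - 2*I)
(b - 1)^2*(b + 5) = b^3 + 3*b^2 - 9*b + 5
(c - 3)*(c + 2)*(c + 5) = c^3 + 4*c^2 - 11*c - 30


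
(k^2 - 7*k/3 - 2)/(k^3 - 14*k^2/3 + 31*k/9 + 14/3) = 3/(3*k - 7)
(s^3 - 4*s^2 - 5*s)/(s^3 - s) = (s - 5)/(s - 1)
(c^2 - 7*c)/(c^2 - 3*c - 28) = c/(c + 4)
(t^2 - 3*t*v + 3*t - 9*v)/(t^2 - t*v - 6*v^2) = (t + 3)/(t + 2*v)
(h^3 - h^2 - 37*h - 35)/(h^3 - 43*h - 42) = (h + 5)/(h + 6)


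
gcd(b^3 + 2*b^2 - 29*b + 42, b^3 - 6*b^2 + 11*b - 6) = b^2 - 5*b + 6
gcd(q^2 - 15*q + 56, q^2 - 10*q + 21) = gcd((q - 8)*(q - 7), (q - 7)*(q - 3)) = q - 7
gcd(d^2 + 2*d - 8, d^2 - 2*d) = d - 2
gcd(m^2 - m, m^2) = m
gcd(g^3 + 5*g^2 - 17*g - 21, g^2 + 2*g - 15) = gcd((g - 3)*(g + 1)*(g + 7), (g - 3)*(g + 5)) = g - 3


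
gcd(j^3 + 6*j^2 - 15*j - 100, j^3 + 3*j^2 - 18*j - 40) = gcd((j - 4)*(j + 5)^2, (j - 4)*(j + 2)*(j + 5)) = j^2 + j - 20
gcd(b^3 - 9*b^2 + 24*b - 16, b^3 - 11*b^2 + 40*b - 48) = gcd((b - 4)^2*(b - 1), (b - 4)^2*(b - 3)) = b^2 - 8*b + 16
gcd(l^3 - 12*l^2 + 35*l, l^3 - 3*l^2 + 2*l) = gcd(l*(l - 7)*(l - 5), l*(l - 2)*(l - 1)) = l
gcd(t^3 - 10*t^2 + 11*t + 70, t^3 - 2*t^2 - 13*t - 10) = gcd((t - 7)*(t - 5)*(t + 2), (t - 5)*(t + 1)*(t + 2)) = t^2 - 3*t - 10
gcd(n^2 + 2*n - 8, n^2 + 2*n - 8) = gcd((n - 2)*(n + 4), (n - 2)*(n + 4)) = n^2 + 2*n - 8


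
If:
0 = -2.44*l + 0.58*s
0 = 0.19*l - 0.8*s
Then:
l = 0.00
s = 0.00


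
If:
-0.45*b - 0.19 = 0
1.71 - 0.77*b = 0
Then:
No Solution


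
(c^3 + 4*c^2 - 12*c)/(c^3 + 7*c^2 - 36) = c/(c + 3)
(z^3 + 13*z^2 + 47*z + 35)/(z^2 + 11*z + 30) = (z^2 + 8*z + 7)/(z + 6)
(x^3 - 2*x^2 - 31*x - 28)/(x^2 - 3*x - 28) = x + 1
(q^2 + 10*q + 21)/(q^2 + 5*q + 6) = (q + 7)/(q + 2)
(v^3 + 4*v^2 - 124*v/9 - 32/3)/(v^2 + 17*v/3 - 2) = (9*v^2 - 18*v - 16)/(3*(3*v - 1))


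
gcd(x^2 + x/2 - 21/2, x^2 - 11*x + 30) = 1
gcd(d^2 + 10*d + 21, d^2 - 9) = d + 3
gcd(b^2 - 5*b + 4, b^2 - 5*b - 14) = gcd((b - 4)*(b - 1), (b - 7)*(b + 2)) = 1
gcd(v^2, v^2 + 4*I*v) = v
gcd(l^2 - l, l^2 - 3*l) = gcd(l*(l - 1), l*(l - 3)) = l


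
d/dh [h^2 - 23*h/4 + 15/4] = 2*h - 23/4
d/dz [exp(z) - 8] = exp(z)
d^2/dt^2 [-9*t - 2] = 0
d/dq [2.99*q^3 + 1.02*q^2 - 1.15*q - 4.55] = 8.97*q^2 + 2.04*q - 1.15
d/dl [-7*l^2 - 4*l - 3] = -14*l - 4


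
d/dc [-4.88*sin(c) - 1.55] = -4.88*cos(c)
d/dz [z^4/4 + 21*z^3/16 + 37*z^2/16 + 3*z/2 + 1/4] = z^3 + 63*z^2/16 + 37*z/8 + 3/2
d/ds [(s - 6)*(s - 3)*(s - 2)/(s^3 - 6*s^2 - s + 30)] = (5*s^2 - 44*s + 116)/(s^4 - 6*s^3 - 11*s^2 + 60*s + 100)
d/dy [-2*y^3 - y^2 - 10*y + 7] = -6*y^2 - 2*y - 10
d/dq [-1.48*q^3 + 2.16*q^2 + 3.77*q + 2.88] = -4.44*q^2 + 4.32*q + 3.77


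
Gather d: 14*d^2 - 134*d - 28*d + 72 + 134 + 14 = 14*d^2 - 162*d + 220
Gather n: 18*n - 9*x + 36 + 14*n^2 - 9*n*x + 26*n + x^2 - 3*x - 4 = 14*n^2 + n*(44 - 9*x) + x^2 - 12*x + 32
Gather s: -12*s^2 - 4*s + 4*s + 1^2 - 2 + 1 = -12*s^2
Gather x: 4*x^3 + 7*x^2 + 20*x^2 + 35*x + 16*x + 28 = 4*x^3 + 27*x^2 + 51*x + 28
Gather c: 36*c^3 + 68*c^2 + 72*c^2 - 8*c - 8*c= 36*c^3 + 140*c^2 - 16*c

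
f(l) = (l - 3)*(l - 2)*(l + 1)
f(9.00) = 420.00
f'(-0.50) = 5.75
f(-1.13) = -1.68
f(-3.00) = -60.00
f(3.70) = 5.59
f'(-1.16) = 14.32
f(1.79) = 0.71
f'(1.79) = -3.71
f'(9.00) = 172.00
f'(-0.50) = 5.75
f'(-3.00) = 52.00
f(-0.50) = 4.38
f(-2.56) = -39.55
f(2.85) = -0.49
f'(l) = (l - 3)*(l - 2) + (l - 3)*(l + 1) + (l - 2)*(l + 1)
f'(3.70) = 12.47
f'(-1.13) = 13.87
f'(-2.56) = 41.14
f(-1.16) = -2.10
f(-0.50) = 4.38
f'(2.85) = 2.57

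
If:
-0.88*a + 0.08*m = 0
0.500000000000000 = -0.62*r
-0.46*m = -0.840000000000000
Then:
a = 0.17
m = 1.83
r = -0.81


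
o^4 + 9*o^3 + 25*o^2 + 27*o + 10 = (o + 1)^2*(o + 2)*(o + 5)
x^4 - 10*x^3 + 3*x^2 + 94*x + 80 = (x - 8)*(x - 5)*(x + 1)*(x + 2)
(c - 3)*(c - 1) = c^2 - 4*c + 3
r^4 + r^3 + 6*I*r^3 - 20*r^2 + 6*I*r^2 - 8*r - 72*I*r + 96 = (r - 3)*(r + 4)*(r + 2*I)*(r + 4*I)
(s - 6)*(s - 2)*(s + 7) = s^3 - s^2 - 44*s + 84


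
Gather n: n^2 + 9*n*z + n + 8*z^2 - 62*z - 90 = n^2 + n*(9*z + 1) + 8*z^2 - 62*z - 90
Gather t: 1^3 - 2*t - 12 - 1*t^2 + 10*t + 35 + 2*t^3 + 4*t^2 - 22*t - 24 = 2*t^3 + 3*t^2 - 14*t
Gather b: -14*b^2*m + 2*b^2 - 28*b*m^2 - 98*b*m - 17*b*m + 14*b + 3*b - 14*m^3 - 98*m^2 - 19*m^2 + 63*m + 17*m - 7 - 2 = b^2*(2 - 14*m) + b*(-28*m^2 - 115*m + 17) - 14*m^3 - 117*m^2 + 80*m - 9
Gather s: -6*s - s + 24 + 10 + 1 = 35 - 7*s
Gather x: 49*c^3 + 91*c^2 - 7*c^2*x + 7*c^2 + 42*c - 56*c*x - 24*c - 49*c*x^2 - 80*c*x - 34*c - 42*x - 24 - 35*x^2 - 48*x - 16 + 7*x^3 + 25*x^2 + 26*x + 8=49*c^3 + 98*c^2 - 16*c + 7*x^3 + x^2*(-49*c - 10) + x*(-7*c^2 - 136*c - 64) - 32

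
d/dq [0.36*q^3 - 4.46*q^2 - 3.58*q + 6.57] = 1.08*q^2 - 8.92*q - 3.58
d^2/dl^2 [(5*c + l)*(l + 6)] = 2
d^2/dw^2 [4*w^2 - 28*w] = 8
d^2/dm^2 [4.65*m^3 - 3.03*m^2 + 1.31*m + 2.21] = 27.9*m - 6.06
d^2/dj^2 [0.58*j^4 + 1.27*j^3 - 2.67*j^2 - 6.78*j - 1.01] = 6.96*j^2 + 7.62*j - 5.34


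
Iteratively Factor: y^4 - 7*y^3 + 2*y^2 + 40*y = (y)*(y^3 - 7*y^2 + 2*y + 40) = y*(y - 4)*(y^2 - 3*y - 10) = y*(y - 4)*(y + 2)*(y - 5)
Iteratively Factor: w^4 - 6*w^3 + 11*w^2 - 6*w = (w - 2)*(w^3 - 4*w^2 + 3*w) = w*(w - 2)*(w^2 - 4*w + 3) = w*(w - 2)*(w - 1)*(w - 3)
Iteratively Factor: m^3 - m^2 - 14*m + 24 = (m + 4)*(m^2 - 5*m + 6) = (m - 3)*(m + 4)*(m - 2)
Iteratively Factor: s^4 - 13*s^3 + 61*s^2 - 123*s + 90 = (s - 3)*(s^3 - 10*s^2 + 31*s - 30) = (s - 5)*(s - 3)*(s^2 - 5*s + 6) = (s - 5)*(s - 3)*(s - 2)*(s - 3)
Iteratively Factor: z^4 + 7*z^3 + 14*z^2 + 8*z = (z + 1)*(z^3 + 6*z^2 + 8*z) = z*(z + 1)*(z^2 + 6*z + 8) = z*(z + 1)*(z + 2)*(z + 4)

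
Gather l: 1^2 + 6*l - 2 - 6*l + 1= 0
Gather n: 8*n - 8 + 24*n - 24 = 32*n - 32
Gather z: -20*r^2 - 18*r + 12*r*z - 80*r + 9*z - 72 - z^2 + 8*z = -20*r^2 - 98*r - z^2 + z*(12*r + 17) - 72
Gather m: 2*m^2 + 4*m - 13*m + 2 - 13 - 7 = 2*m^2 - 9*m - 18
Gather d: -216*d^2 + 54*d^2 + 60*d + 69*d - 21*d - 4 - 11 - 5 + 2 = -162*d^2 + 108*d - 18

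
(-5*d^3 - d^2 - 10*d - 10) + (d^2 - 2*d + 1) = -5*d^3 - 12*d - 9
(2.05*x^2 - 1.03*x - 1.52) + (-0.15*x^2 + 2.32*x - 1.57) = 1.9*x^2 + 1.29*x - 3.09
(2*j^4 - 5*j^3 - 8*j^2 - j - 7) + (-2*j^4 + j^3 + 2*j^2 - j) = -4*j^3 - 6*j^2 - 2*j - 7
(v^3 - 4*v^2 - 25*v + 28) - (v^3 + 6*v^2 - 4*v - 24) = -10*v^2 - 21*v + 52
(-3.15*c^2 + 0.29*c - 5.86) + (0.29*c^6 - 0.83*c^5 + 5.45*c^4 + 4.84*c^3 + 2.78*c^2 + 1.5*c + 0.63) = 0.29*c^6 - 0.83*c^5 + 5.45*c^4 + 4.84*c^3 - 0.37*c^2 + 1.79*c - 5.23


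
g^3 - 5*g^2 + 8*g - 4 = (g - 2)^2*(g - 1)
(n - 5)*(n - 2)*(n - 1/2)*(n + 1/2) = n^4 - 7*n^3 + 39*n^2/4 + 7*n/4 - 5/2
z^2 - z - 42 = (z - 7)*(z + 6)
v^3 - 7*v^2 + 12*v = v*(v - 4)*(v - 3)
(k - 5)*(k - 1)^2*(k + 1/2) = k^4 - 13*k^3/2 + 15*k^2/2 + k/2 - 5/2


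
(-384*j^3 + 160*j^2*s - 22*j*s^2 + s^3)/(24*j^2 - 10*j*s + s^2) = (64*j^2 - 16*j*s + s^2)/(-4*j + s)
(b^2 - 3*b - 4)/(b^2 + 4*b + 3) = (b - 4)/(b + 3)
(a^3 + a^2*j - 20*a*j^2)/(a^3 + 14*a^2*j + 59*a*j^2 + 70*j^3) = a*(a - 4*j)/(a^2 + 9*a*j + 14*j^2)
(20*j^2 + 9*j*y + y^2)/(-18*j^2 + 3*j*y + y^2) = (20*j^2 + 9*j*y + y^2)/(-18*j^2 + 3*j*y + y^2)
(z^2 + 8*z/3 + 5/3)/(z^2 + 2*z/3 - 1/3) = (3*z + 5)/(3*z - 1)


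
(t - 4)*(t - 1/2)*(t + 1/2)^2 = t^4 - 7*t^3/2 - 9*t^2/4 + 7*t/8 + 1/2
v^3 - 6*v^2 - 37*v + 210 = (v - 7)*(v - 5)*(v + 6)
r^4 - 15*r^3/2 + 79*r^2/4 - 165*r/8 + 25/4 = (r - 5/2)^2*(r - 2)*(r - 1/2)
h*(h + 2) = h^2 + 2*h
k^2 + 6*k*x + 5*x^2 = (k + x)*(k + 5*x)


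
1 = 1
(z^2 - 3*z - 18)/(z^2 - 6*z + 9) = (z^2 - 3*z - 18)/(z^2 - 6*z + 9)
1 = 1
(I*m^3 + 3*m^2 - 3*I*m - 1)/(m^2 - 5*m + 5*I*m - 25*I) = (I*m^3 + 3*m^2 - 3*I*m - 1)/(m^2 + 5*m*(-1 + I) - 25*I)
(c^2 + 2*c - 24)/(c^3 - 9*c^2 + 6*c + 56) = (c + 6)/(c^2 - 5*c - 14)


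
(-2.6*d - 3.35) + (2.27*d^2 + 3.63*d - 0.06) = 2.27*d^2 + 1.03*d - 3.41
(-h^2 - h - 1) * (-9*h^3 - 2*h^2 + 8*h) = 9*h^5 + 11*h^4 + 3*h^3 - 6*h^2 - 8*h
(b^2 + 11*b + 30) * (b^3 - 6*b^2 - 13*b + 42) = b^5 + 5*b^4 - 49*b^3 - 281*b^2 + 72*b + 1260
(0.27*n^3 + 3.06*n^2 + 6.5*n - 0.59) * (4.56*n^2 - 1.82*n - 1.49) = 1.2312*n^5 + 13.4622*n^4 + 23.6685*n^3 - 19.0798*n^2 - 8.6112*n + 0.8791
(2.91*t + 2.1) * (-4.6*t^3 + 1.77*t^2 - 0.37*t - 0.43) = -13.386*t^4 - 4.5093*t^3 + 2.6403*t^2 - 2.0283*t - 0.903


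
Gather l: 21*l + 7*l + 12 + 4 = 28*l + 16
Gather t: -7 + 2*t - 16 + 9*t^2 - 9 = 9*t^2 + 2*t - 32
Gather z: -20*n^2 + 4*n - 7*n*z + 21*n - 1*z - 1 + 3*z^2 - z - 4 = -20*n^2 + 25*n + 3*z^2 + z*(-7*n - 2) - 5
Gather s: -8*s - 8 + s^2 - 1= s^2 - 8*s - 9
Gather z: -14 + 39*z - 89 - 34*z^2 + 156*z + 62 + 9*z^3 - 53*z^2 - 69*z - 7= 9*z^3 - 87*z^2 + 126*z - 48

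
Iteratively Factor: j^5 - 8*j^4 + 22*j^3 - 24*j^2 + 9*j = (j - 3)*(j^4 - 5*j^3 + 7*j^2 - 3*j) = (j - 3)^2*(j^3 - 2*j^2 + j) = j*(j - 3)^2*(j^2 - 2*j + 1) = j*(j - 3)^2*(j - 1)*(j - 1)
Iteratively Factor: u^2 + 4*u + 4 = (u + 2)*(u + 2)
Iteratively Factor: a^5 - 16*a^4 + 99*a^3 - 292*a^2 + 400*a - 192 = (a - 4)*(a^4 - 12*a^3 + 51*a^2 - 88*a + 48) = (a - 4)*(a - 3)*(a^3 - 9*a^2 + 24*a - 16) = (a - 4)*(a - 3)*(a - 1)*(a^2 - 8*a + 16) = (a - 4)^2*(a - 3)*(a - 1)*(a - 4)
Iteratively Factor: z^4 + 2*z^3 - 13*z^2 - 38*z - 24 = (z + 2)*(z^3 - 13*z - 12) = (z + 1)*(z + 2)*(z^2 - z - 12) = (z + 1)*(z + 2)*(z + 3)*(z - 4)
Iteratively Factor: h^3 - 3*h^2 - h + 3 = (h - 3)*(h^2 - 1) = (h - 3)*(h - 1)*(h + 1)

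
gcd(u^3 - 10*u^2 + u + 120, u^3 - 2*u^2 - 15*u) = u^2 - 2*u - 15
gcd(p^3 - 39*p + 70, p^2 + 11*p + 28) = p + 7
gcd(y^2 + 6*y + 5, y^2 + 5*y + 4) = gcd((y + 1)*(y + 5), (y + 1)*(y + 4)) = y + 1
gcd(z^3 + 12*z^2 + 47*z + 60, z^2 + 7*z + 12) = z^2 + 7*z + 12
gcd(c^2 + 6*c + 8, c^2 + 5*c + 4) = c + 4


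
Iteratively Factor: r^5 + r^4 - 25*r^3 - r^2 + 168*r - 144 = (r - 3)*(r^4 + 4*r^3 - 13*r^2 - 40*r + 48) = (r - 3)*(r + 4)*(r^3 - 13*r + 12) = (r - 3)*(r - 1)*(r + 4)*(r^2 + r - 12) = (r - 3)*(r - 1)*(r + 4)^2*(r - 3)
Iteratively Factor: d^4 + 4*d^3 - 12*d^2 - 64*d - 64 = (d - 4)*(d^3 + 8*d^2 + 20*d + 16) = (d - 4)*(d + 4)*(d^2 + 4*d + 4) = (d - 4)*(d + 2)*(d + 4)*(d + 2)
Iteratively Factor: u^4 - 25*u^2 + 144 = (u - 4)*(u^3 + 4*u^2 - 9*u - 36) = (u - 4)*(u + 3)*(u^2 + u - 12) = (u - 4)*(u + 3)*(u + 4)*(u - 3)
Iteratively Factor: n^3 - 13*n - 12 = (n + 1)*(n^2 - n - 12) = (n + 1)*(n + 3)*(n - 4)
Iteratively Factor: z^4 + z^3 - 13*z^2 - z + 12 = (z - 3)*(z^3 + 4*z^2 - z - 4) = (z - 3)*(z + 4)*(z^2 - 1) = (z - 3)*(z + 1)*(z + 4)*(z - 1)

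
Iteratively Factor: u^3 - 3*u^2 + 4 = (u - 2)*(u^2 - u - 2) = (u - 2)*(u + 1)*(u - 2)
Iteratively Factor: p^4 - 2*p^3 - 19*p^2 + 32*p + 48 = (p - 3)*(p^3 + p^2 - 16*p - 16) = (p - 3)*(p + 1)*(p^2 - 16) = (p - 4)*(p - 3)*(p + 1)*(p + 4)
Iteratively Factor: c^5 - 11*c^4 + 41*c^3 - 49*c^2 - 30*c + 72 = (c - 2)*(c^4 - 9*c^3 + 23*c^2 - 3*c - 36) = (c - 4)*(c - 2)*(c^3 - 5*c^2 + 3*c + 9) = (c - 4)*(c - 3)*(c - 2)*(c^2 - 2*c - 3) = (c - 4)*(c - 3)*(c - 2)*(c + 1)*(c - 3)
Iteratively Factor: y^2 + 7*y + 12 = (y + 3)*(y + 4)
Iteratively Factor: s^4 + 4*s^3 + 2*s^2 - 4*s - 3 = (s + 1)*(s^3 + 3*s^2 - s - 3) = (s - 1)*(s + 1)*(s^2 + 4*s + 3) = (s - 1)*(s + 1)^2*(s + 3)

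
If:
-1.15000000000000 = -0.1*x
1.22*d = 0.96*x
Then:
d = 9.05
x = 11.50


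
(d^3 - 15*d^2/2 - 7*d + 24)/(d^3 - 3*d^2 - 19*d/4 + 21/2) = 2*(d - 8)/(2*d - 7)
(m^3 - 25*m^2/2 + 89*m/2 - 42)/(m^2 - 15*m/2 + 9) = (m^2 - 11*m + 28)/(m - 6)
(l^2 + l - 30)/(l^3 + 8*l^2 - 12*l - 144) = (l - 5)/(l^2 + 2*l - 24)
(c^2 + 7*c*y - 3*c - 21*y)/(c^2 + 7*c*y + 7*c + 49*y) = (c - 3)/(c + 7)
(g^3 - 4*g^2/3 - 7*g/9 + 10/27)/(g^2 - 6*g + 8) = (27*g^3 - 36*g^2 - 21*g + 10)/(27*(g^2 - 6*g + 8))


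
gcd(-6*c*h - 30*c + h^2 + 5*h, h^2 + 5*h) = h + 5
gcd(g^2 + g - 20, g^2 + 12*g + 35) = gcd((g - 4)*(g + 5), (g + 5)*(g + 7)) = g + 5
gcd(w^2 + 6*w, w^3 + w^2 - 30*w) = w^2 + 6*w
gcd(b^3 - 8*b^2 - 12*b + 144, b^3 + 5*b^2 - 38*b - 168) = b^2 - 2*b - 24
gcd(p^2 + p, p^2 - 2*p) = p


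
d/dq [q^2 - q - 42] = 2*q - 1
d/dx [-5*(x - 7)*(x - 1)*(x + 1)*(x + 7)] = 20*x*(25 - x^2)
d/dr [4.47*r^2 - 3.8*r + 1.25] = 8.94*r - 3.8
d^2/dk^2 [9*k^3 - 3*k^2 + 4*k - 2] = 54*k - 6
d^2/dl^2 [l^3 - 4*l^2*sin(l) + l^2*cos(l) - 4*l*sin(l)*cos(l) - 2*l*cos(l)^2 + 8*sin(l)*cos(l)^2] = 4*l^2*sin(l) - l^2*cos(l) - 4*l*sin(l) + 8*l*sin(2*l) - 16*l*cos(l) + 4*l*cos(2*l) + 6*l - 10*sin(l) + 4*sin(2*l) - 18*sin(3*l) + 2*cos(l) - 8*cos(2*l)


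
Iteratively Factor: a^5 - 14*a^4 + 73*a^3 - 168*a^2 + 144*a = (a - 4)*(a^4 - 10*a^3 + 33*a^2 - 36*a) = a*(a - 4)*(a^3 - 10*a^2 + 33*a - 36) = a*(a - 4)*(a - 3)*(a^2 - 7*a + 12) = a*(a - 4)*(a - 3)^2*(a - 4)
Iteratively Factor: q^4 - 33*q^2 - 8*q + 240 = (q - 5)*(q^3 + 5*q^2 - 8*q - 48) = (q - 5)*(q + 4)*(q^2 + q - 12) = (q - 5)*(q + 4)^2*(q - 3)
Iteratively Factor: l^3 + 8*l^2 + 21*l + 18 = (l + 3)*(l^2 + 5*l + 6) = (l + 3)^2*(l + 2)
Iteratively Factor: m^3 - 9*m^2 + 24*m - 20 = (m - 5)*(m^2 - 4*m + 4) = (m - 5)*(m - 2)*(m - 2)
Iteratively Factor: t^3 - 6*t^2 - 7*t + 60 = (t - 4)*(t^2 - 2*t - 15) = (t - 4)*(t + 3)*(t - 5)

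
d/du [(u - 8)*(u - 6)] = 2*u - 14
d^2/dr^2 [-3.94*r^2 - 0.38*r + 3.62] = -7.88000000000000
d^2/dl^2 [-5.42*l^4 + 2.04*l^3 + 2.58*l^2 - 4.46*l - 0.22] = -65.04*l^2 + 12.24*l + 5.16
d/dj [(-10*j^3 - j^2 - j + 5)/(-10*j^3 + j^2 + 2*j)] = (-20*j^4 - 60*j^3 + 149*j^2 - 10*j - 10)/(j^2*(100*j^4 - 20*j^3 - 39*j^2 + 4*j + 4))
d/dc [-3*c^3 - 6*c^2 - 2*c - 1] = -9*c^2 - 12*c - 2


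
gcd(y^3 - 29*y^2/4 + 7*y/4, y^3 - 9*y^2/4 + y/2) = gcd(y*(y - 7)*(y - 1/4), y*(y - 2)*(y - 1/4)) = y^2 - y/4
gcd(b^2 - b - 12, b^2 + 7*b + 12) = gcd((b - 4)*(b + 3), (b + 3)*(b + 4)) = b + 3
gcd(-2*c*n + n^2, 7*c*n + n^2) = n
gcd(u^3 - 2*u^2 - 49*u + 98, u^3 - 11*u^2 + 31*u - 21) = u - 7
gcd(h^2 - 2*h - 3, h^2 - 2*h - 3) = h^2 - 2*h - 3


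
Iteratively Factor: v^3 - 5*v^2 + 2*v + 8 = (v - 4)*(v^2 - v - 2) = (v - 4)*(v + 1)*(v - 2)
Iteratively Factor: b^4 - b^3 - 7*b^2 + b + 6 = (b + 2)*(b^3 - 3*b^2 - b + 3) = (b - 1)*(b + 2)*(b^2 - 2*b - 3) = (b - 3)*(b - 1)*(b + 2)*(b + 1)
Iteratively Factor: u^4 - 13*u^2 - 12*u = (u - 4)*(u^3 + 4*u^2 + 3*u) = (u - 4)*(u + 3)*(u^2 + u) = u*(u - 4)*(u + 3)*(u + 1)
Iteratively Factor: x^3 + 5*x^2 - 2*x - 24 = (x - 2)*(x^2 + 7*x + 12) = (x - 2)*(x + 3)*(x + 4)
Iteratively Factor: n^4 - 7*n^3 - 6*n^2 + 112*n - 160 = (n - 5)*(n^3 - 2*n^2 - 16*n + 32) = (n - 5)*(n - 2)*(n^2 - 16) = (n - 5)*(n - 4)*(n - 2)*(n + 4)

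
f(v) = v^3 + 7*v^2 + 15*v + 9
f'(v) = 3*v^2 + 14*v + 15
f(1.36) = 44.86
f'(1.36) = 39.59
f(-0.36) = 4.46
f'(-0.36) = 10.35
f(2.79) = 127.06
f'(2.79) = 77.41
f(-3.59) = -0.90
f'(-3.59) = 3.40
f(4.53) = 313.56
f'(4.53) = 139.98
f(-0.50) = 3.12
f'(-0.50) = 8.75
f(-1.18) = -0.60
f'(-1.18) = 2.66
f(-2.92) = -0.01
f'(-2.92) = -0.30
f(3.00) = 144.00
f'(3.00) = 84.00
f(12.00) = 2925.00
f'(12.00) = 615.00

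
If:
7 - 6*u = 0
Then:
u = 7/6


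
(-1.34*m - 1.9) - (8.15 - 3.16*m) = 1.82*m - 10.05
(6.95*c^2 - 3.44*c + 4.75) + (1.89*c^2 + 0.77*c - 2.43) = 8.84*c^2 - 2.67*c + 2.32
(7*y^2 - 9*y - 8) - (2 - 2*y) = 7*y^2 - 7*y - 10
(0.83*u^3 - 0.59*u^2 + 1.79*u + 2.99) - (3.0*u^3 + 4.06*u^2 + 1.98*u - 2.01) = -2.17*u^3 - 4.65*u^2 - 0.19*u + 5.0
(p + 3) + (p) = 2*p + 3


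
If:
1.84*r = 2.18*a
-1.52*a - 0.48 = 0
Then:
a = -0.32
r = -0.37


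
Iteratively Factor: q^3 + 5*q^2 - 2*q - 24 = (q + 3)*(q^2 + 2*q - 8) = (q - 2)*(q + 3)*(q + 4)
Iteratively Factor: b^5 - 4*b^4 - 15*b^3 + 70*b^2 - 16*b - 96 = (b + 1)*(b^4 - 5*b^3 - 10*b^2 + 80*b - 96) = (b + 1)*(b + 4)*(b^3 - 9*b^2 + 26*b - 24) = (b - 2)*(b + 1)*(b + 4)*(b^2 - 7*b + 12) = (b - 4)*(b - 2)*(b + 1)*(b + 4)*(b - 3)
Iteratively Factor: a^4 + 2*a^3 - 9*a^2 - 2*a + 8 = (a + 1)*(a^3 + a^2 - 10*a + 8) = (a + 1)*(a + 4)*(a^2 - 3*a + 2) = (a - 2)*(a + 1)*(a + 4)*(a - 1)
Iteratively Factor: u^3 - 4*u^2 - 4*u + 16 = (u + 2)*(u^2 - 6*u + 8) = (u - 4)*(u + 2)*(u - 2)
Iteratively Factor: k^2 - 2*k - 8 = (k + 2)*(k - 4)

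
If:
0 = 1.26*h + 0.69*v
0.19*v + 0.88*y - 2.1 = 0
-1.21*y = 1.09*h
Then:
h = -1.84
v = 3.36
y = 1.66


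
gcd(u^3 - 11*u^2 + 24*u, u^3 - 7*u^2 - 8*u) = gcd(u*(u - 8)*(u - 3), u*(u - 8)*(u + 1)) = u^2 - 8*u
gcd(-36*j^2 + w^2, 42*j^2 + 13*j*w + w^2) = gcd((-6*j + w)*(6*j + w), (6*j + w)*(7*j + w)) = 6*j + w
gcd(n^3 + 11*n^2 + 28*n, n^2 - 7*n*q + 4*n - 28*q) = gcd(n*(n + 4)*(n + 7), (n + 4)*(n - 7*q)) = n + 4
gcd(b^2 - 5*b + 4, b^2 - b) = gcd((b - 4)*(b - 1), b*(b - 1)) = b - 1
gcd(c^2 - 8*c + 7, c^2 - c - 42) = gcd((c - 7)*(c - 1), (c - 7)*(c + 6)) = c - 7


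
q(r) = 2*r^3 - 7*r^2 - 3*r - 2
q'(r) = 6*r^2 - 14*r - 3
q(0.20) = -2.86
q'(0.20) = -5.56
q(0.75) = -7.34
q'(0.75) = -10.12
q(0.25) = -3.16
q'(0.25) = -6.12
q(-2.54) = -72.32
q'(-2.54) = 71.27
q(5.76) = 130.68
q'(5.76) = 115.43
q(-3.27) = -136.97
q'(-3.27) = 106.94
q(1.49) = -15.39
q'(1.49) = -10.54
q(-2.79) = -91.55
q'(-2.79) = 82.76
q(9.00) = 862.00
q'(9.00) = 357.00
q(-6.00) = -668.00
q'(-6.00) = 297.00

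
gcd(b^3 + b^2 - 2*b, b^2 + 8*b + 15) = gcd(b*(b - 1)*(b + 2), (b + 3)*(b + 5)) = 1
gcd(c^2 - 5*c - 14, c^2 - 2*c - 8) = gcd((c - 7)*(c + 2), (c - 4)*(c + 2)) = c + 2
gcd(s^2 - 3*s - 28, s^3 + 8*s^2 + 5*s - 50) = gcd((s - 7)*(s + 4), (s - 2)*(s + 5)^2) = 1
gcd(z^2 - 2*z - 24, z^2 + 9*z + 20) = z + 4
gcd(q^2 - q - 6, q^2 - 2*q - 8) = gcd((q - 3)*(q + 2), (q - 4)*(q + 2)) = q + 2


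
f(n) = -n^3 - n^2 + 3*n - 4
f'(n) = -3*n^2 - 2*n + 3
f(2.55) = -19.43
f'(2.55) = -21.61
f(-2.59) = -1.10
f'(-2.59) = -11.94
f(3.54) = -50.27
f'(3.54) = -41.67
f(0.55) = -2.82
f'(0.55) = 0.99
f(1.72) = -6.89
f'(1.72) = -9.32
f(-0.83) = -6.61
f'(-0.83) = 2.59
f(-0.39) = -5.26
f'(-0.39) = 3.32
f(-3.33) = 11.85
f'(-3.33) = -23.61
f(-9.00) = 617.00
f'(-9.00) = -222.00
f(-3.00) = 5.00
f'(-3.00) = -18.00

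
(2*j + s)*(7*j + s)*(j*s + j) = 14*j^3*s + 14*j^3 + 9*j^2*s^2 + 9*j^2*s + j*s^3 + j*s^2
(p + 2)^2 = p^2 + 4*p + 4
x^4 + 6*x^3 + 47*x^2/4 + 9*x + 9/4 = (x + 1/2)*(x + 1)*(x + 3/2)*(x + 3)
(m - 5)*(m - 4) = m^2 - 9*m + 20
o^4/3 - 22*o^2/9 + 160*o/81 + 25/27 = (o/3 + 1)*(o - 5/3)^2*(o + 1/3)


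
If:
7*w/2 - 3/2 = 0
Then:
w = 3/7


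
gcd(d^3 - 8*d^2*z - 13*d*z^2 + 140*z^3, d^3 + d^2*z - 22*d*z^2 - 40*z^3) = -d^2 + d*z + 20*z^2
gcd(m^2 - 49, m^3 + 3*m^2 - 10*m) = 1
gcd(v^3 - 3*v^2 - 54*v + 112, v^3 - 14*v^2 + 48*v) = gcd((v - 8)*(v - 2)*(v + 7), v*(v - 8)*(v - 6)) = v - 8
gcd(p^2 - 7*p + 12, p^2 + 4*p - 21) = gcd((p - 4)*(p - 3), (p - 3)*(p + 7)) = p - 3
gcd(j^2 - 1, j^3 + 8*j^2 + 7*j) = j + 1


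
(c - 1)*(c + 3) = c^2 + 2*c - 3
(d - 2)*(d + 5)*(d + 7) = d^3 + 10*d^2 + 11*d - 70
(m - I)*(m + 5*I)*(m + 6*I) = m^3 + 10*I*m^2 - 19*m + 30*I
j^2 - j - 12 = (j - 4)*(j + 3)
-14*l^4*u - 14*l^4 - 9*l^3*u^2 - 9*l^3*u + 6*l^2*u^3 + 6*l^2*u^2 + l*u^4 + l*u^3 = (-2*l + u)*(l + u)*(7*l + u)*(l*u + l)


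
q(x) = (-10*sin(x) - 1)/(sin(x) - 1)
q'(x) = -(-10*sin(x) - 1)*cos(x)/(sin(x) - 1)^2 - 10*cos(x)/(sin(x) - 1)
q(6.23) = 0.44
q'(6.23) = 9.90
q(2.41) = 23.14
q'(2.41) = -74.28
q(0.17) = 3.24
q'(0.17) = 15.71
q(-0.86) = -3.74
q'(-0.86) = 2.32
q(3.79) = -3.14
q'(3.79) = -3.41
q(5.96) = -1.65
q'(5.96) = 6.01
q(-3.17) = 1.32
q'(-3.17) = -11.65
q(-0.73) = -3.40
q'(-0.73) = 2.95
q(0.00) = 1.00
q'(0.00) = 11.00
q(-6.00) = 5.27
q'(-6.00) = 20.34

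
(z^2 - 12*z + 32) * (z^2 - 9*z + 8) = z^4 - 21*z^3 + 148*z^2 - 384*z + 256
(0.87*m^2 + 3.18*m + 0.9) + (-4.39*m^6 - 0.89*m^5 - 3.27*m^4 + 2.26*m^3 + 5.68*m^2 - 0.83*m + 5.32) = -4.39*m^6 - 0.89*m^5 - 3.27*m^4 + 2.26*m^3 + 6.55*m^2 + 2.35*m + 6.22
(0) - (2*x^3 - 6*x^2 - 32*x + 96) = -2*x^3 + 6*x^2 + 32*x - 96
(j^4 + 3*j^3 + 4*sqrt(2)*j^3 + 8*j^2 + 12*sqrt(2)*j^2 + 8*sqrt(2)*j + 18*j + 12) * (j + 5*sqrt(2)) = j^5 + 3*j^4 + 9*sqrt(2)*j^4 + 27*sqrt(2)*j^3 + 48*j^3 + 48*sqrt(2)*j^2 + 138*j^2 + 92*j + 90*sqrt(2)*j + 60*sqrt(2)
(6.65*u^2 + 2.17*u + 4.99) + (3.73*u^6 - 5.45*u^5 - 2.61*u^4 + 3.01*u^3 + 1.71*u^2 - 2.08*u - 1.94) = 3.73*u^6 - 5.45*u^5 - 2.61*u^4 + 3.01*u^3 + 8.36*u^2 + 0.0899999999999999*u + 3.05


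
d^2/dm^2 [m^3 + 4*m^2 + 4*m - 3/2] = 6*m + 8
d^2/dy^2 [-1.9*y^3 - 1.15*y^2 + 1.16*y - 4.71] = -11.4*y - 2.3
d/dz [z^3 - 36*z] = 3*z^2 - 36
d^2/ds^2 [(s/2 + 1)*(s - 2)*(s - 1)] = 3*s - 1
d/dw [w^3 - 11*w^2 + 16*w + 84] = 3*w^2 - 22*w + 16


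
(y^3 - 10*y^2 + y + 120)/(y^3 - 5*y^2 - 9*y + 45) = (y - 8)/(y - 3)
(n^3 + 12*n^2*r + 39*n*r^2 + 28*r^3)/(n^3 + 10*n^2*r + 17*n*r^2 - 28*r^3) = (-n - r)/(-n + r)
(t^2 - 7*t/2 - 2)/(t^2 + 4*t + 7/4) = 2*(t - 4)/(2*t + 7)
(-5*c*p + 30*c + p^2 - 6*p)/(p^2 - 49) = (-5*c*p + 30*c + p^2 - 6*p)/(p^2 - 49)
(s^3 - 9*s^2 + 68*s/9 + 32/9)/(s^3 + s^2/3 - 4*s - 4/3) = (3*s^2 - 28*s + 32)/(3*(s^2 - 4))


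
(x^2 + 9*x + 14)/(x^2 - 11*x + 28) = (x^2 + 9*x + 14)/(x^2 - 11*x + 28)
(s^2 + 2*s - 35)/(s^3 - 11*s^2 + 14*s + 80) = (s + 7)/(s^2 - 6*s - 16)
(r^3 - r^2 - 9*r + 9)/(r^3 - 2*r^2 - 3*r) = (r^2 + 2*r - 3)/(r*(r + 1))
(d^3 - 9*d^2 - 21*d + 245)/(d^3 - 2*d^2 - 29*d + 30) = (d^2 - 14*d + 49)/(d^2 - 7*d + 6)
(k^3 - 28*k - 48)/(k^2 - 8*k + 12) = (k^2 + 6*k + 8)/(k - 2)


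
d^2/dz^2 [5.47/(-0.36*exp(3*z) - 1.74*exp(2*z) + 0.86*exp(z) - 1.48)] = (-5.47*(1.08*exp(2*z) + 3.48*exp(z) - 0.86)*(2.16*exp(2*z) + 6.96*exp(z) - 1.72)*exp(z) + (17.7228*exp(2*z) + 38.0712*exp(z) - 4.7042)*(0.36*exp(3*z) + 1.74*exp(2*z) - 0.86*exp(z) + 1.48))*exp(z)/(0.36*exp(3*z) + 1.74*exp(2*z) - 0.86*exp(z) + 1.48)^3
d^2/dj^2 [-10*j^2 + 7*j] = -20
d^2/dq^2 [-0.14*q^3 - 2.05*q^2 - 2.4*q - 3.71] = -0.84*q - 4.1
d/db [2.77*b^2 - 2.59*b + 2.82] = 5.54*b - 2.59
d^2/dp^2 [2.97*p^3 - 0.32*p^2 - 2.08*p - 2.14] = 17.82*p - 0.64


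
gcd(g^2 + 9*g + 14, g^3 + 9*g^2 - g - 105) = g + 7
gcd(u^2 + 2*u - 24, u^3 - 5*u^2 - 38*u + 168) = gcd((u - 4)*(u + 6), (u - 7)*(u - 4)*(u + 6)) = u^2 + 2*u - 24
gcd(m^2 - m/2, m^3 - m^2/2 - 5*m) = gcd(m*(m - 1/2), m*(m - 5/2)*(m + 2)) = m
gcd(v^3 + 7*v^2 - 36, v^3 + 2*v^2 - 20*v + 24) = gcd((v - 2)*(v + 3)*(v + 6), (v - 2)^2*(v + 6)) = v^2 + 4*v - 12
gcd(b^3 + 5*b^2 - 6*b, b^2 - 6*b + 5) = b - 1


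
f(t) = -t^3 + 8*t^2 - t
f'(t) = -3*t^2 + 16*t - 1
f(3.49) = 51.44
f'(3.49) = 18.30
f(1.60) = 14.78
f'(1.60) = 16.92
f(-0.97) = 9.41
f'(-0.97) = -19.34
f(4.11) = 61.60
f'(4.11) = 14.08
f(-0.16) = 0.37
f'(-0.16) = -3.64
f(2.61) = 34.11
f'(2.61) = 20.32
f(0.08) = -0.03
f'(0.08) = 0.26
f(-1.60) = 26.18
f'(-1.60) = -34.28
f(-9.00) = 1386.00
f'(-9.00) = -388.00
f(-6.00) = 510.00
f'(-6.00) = -205.00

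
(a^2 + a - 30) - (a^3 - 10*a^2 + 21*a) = -a^3 + 11*a^2 - 20*a - 30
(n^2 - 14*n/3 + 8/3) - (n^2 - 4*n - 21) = 71/3 - 2*n/3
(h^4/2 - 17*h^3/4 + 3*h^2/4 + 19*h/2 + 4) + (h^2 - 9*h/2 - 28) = h^4/2 - 17*h^3/4 + 7*h^2/4 + 5*h - 24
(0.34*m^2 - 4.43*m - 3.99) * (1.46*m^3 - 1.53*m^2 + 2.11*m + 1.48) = 0.4964*m^5 - 6.988*m^4 + 1.6699*m^3 - 2.7394*m^2 - 14.9753*m - 5.9052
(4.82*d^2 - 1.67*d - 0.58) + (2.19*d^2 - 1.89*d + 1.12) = 7.01*d^2 - 3.56*d + 0.54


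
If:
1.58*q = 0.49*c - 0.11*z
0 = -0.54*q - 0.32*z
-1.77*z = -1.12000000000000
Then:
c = -1.07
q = -0.37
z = 0.63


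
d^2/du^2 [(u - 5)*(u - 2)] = 2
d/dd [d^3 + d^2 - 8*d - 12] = 3*d^2 + 2*d - 8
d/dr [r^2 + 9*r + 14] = 2*r + 9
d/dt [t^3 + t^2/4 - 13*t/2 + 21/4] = 3*t^2 + t/2 - 13/2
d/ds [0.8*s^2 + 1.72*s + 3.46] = 1.6*s + 1.72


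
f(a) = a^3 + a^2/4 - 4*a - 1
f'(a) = 3*a^2 + a/2 - 4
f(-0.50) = 0.94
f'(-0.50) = -3.50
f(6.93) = 316.10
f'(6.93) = 143.54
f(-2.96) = -12.90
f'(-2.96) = 20.80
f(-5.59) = -145.50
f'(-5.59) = 86.95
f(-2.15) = -1.18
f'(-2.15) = 8.79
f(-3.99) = -44.58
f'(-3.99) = 41.77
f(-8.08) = -479.87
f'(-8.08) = 187.82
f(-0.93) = 2.13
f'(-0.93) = -1.87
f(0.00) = -1.00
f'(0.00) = -4.00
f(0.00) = -1.00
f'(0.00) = -4.00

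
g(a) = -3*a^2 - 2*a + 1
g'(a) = -6*a - 2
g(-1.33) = -1.65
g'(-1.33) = 5.98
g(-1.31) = -1.53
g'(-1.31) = 5.86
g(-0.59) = 1.14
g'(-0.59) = 1.54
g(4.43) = -66.73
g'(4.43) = -28.58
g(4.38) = -65.31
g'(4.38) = -28.28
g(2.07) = -15.99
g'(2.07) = -14.42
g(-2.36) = -10.99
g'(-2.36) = 12.16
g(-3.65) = -31.67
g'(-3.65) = 19.90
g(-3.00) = -20.00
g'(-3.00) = 16.00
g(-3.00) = -20.00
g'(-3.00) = 16.00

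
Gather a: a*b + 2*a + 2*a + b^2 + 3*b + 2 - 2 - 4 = a*(b + 4) + b^2 + 3*b - 4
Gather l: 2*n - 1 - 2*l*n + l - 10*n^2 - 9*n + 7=l*(1 - 2*n) - 10*n^2 - 7*n + 6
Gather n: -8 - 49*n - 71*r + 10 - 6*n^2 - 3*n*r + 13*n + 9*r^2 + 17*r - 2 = -6*n^2 + n*(-3*r - 36) + 9*r^2 - 54*r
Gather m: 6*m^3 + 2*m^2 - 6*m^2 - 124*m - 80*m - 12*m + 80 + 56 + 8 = 6*m^3 - 4*m^2 - 216*m + 144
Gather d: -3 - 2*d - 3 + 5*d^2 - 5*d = 5*d^2 - 7*d - 6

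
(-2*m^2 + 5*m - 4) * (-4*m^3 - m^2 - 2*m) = 8*m^5 - 18*m^4 + 15*m^3 - 6*m^2 + 8*m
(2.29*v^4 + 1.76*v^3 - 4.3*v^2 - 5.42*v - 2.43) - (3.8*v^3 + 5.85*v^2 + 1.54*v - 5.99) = 2.29*v^4 - 2.04*v^3 - 10.15*v^2 - 6.96*v + 3.56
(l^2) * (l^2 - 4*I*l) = l^4 - 4*I*l^3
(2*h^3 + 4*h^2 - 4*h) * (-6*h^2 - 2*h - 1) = -12*h^5 - 28*h^4 + 14*h^3 + 4*h^2 + 4*h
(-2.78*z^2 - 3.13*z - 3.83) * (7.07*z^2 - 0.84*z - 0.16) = -19.6546*z^4 - 19.7939*z^3 - 24.0041*z^2 + 3.718*z + 0.6128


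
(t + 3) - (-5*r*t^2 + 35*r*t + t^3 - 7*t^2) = 5*r*t^2 - 35*r*t - t^3 + 7*t^2 + t + 3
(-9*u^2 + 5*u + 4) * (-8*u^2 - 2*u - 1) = 72*u^4 - 22*u^3 - 33*u^2 - 13*u - 4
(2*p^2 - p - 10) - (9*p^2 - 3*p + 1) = -7*p^2 + 2*p - 11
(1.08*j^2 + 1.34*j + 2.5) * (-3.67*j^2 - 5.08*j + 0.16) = -3.9636*j^4 - 10.4042*j^3 - 15.8094*j^2 - 12.4856*j + 0.4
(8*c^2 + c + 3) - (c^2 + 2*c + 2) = 7*c^2 - c + 1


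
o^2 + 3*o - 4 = (o - 1)*(o + 4)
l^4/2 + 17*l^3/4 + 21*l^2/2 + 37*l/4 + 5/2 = (l/2 + 1)*(l + 1/2)*(l + 1)*(l + 5)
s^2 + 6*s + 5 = (s + 1)*(s + 5)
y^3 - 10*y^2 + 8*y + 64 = (y - 8)*(y - 4)*(y + 2)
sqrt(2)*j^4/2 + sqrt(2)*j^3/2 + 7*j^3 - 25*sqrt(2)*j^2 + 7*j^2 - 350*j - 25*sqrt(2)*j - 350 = (j - 5*sqrt(2))*(j + 5*sqrt(2))*(j + 7*sqrt(2))*(sqrt(2)*j/2 + sqrt(2)/2)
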